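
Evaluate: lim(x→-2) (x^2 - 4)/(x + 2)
This is a standard limit.

Factor or rationalize the expression:
  lim(x→-2) (x^2 - 4)/(x + 2) = -4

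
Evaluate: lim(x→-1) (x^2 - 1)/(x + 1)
This is a standard limit.

Factor or rationalize the expression:
  lim(x→-1) (x^2 - 1)/(x + 1) = -2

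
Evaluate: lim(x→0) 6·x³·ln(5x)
This is a 0·∞ indeterminate form.

Rewrite 0·∞ as a quotient (0/0 or ∞/∞ form), then apply L'Hôpital's rule:
  lim(x→0) 6·x³·ln(5x) = 0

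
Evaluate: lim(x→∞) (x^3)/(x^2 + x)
This is an ∞/∞ indeterminate form.

Apply L'Hôpital's rule: differentiate numerator and denominator separately.
  f(x) = x^3   ⇒   f'(x) = 3·x^2
  g(x) = x^2 + x   ⇒   g'(x) = 2·x + 1
  lim(x→∞) f'(x)/g'(x) = lim(x→∞) (3·x^2)/(2·x + 1)
  = ∞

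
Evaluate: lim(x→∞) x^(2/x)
This is an exponential indeterminate form.

For exponential indeterminate forms, take the natural log:
  Let L = lim(x→∞) x^(2/x)
  Then ln(L) = lim(x→∞) [exponent × ln(base)]
  Evaluate using L'Hôpital or standard limits, then exponentiate.
  L = 1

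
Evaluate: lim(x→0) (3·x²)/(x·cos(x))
This is a 0/0 indeterminate form.

Apply L'Hôpital's rule: differentiate numerator and denominator separately.
  f(x) = 3·x^2   ⇒   f'(x) = 6·x
  g(x) = x·cos(x)   ⇒   g'(x) = -x·sin(x) + cos(x)
  lim(x→0) f'(x)/g'(x) = lim(x→0) (6·x)/(-x·sin(x) + cos(x))
  = 0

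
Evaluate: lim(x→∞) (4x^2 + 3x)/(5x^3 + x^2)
This is an ∞/∞ indeterminate form.

Apply L'Hôpital's rule: differentiate numerator and denominator separately.
  f(x) = 4·x^2 + 3·x   ⇒   f'(x) = 8·x + 3
  g(x) = 5·x^3 + x^2   ⇒   g'(x) = 15·x^2 + 2·x
  lim(x→∞) f'(x)/g'(x) = lim(x→∞) (8·x + 3)/(15·x^2 + 2·x)
  = 0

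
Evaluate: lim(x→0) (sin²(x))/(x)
This is a 0/0 indeterminate form.

Apply L'Hôpital's rule: differentiate numerator and denominator separately.
  f(x) = sin(x)^2   ⇒   f'(x) = 2·sin(x)·cos(x)
  g(x) = x   ⇒   g'(x) = 1
  lim(x→0) f'(x)/g'(x) = lim(x→0) (2·sin(x)·cos(x))/(1)
  = 0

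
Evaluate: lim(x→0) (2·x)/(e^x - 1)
This is a 0/0 indeterminate form.

Apply L'Hôpital's rule: differentiate numerator and denominator separately.
  f(x) = 2·x   ⇒   f'(x) = 2
  g(x) = e^(x) - 1   ⇒   g'(x) = e^(x)
  lim(x→0) f'(x)/g'(x) = lim(x→0) (2)/(e^(x))
  = 2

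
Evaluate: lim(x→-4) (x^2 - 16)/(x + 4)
This is a standard limit.

Factor or rationalize the expression:
  lim(x→-4) (x^2 - 16)/(x + 4) = -8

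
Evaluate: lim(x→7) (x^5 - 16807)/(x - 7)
This is a standard limit.

Factor or rationalize the expression:
  lim(x→7) (x^5 - 16807)/(x - 7) = 12005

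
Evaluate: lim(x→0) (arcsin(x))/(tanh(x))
This is a 0/0 indeterminate form.

Apply L'Hôpital's rule: differentiate numerator and denominator separately.
  f(x) = asin(x)   ⇒   f'(x) = 1/sqrt(1 - x^2)
  g(x) = tanh(x)   ⇒   g'(x) = 1 - tanh(x)^2
  lim(x→0) f'(x)/g'(x) = lim(x→0) (1/sqrt(1 - x^2))/(1 - tanh(x)^2)
  = 1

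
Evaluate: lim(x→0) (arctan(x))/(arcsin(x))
This is a 0/0 indeterminate form.

Apply L'Hôpital's rule: differentiate numerator and denominator separately.
  f(x) = atan(x)   ⇒   f'(x) = 1/(x^2 + 1)
  g(x) = asin(x)   ⇒   g'(x) = 1/sqrt(1 - x^2)
  lim(x→0) f'(x)/g'(x) = lim(x→0) (1/(x^2 + 1))/(1/sqrt(1 - x^2))
  = 1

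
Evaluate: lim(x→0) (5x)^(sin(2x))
This is an exponential indeterminate form.

For exponential indeterminate forms, take the natural log:
  Let L = lim(x→0) (5x)^(sin(2x))
  Then ln(L) = lim(x→0) [exponent × ln(base)]
  Evaluate using L'Hôpital or standard limits, then exponentiate.
  L = 1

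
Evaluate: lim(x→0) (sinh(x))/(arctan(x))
This is a 0/0 indeterminate form.

Apply L'Hôpital's rule: differentiate numerator and denominator separately.
  f(x) = sinh(x)   ⇒   f'(x) = cosh(x)
  g(x) = atan(x)   ⇒   g'(x) = 1/(x^2 + 1)
  lim(x→0) f'(x)/g'(x) = lim(x→0) (cosh(x))/(1/(x^2 + 1))
  = 1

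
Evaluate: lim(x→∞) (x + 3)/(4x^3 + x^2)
This is an ∞/∞ indeterminate form.

Apply L'Hôpital's rule: differentiate numerator and denominator separately.
  f(x) = x + 3   ⇒   f'(x) = 1
  g(x) = 4·x^3 + x^2   ⇒   g'(x) = 12·x^2 + 2·x
  lim(x→∞) f'(x)/g'(x) = lim(x→∞) (1)/(12·x^2 + 2·x)
  = 0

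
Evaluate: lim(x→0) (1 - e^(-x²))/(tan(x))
This is a 0/0 indeterminate form.

Apply L'Hôpital's rule: differentiate numerator and denominator separately.
  f(x) = 1 - e^(-x^2)   ⇒   f'(x) = 2·x·e^(-x^2)
  g(x) = tan(x)   ⇒   g'(x) = tan(x)^2 + 1
  lim(x→0) f'(x)/g'(x) = lim(x→0) (2·x·e^(-x^2))/(tan(x)^2 + 1)
  = 0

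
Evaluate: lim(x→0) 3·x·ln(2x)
This is a 0·∞ indeterminate form.

Rewrite 0·∞ as a quotient (0/0 or ∞/∞ form), then apply L'Hôpital's rule:
  lim(x→0) 3·x·ln(2x) = 0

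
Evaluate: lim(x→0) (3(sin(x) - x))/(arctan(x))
This is a 0/0 indeterminate form.

Apply L'Hôpital's rule: differentiate numerator and denominator separately.
  f(x) = -3·x + 3·sin(x)   ⇒   f'(x) = 3·cos(x) - 3
  g(x) = atan(x)   ⇒   g'(x) = 1/(x^2 + 1)
  lim(x→0) f'(x)/g'(x) = lim(x→0) (3·cos(x) - 3)/(1/(x^2 + 1))
  = 0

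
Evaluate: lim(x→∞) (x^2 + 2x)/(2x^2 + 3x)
This is an ∞/∞ indeterminate form.

Apply L'Hôpital's rule: differentiate numerator and denominator separately.
  f(x) = x^2 + 2·x   ⇒   f'(x) = 2·x + 2
  g(x) = 2·x^2 + 3·x   ⇒   g'(x) = 4·x + 3
  lim(x→∞) f'(x)/g'(x) = lim(x→∞) (2·x + 2)/(4·x + 3)
  = 1/2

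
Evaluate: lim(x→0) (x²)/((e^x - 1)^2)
This is a 0/0 indeterminate form.

Apply L'Hôpital's rule: differentiate numerator and denominator separately.
  f(x) = x^2   ⇒   f'(x) = 2·x
  g(x) = (e^(x) - 1)^2   ⇒   g'(x) = 2·(e^(x) - 1)·e^(x)
  lim(x→0) f'(x)/g'(x) = lim(x→0) (2·x)/(2·(e^(x) - 1)·e^(x))
  = 1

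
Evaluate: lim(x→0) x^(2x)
This is an exponential indeterminate form.

For exponential indeterminate forms, take the natural log:
  Let L = lim(x→0) x^(2x)
  Then ln(L) = lim(x→0) [exponent × ln(base)]
  Evaluate using L'Hôpital or standard limits, then exponentiate.
  L = 1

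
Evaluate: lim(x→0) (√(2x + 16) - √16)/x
This is a standard limit.

Factor or rationalize the expression:
  lim(x→0) (√(2x + 16) - √16)/x = 1/4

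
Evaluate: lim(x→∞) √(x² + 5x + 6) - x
This is an ∞-∞ indeterminate form.

Combine fractions or rationalize to convert ∞-∞ to 0/0 form:
  lim(x→∞) √(x² + 5x + 6) - x = 5/2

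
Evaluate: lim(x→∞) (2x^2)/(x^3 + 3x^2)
This is an ∞/∞ indeterminate form.

Apply L'Hôpital's rule: differentiate numerator and denominator separately.
  f(x) = 2·x^2   ⇒   f'(x) = 4·x
  g(x) = x^3 + 3·x^2   ⇒   g'(x) = 3·x^2 + 6·x
  lim(x→∞) f'(x)/g'(x) = lim(x→∞) (4·x)/(3·x^2 + 6·x)
  = 0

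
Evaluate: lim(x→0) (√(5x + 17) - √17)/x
This is a standard limit.

Factor or rationalize the expression:
  lim(x→0) (√(5x + 17) - √17)/x = 5·sqrt(17)/34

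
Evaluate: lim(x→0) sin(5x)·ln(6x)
This is a 0·∞ indeterminate form.

Rewrite 0·∞ as a quotient (0/0 or ∞/∞ form), then apply L'Hôpital's rule:
  lim(x→0) sin(5x)·ln(6x) = 0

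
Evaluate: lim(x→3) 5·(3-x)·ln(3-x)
This is a 0·∞ indeterminate form.

Rewrite 0·∞ as a quotient (0/0 or ∞/∞ form), then apply L'Hôpital's rule:
  lim(x→3) 5·(3-x)·ln(3-x) = 0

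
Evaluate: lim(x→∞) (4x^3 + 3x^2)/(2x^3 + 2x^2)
This is an ∞/∞ indeterminate form.

Apply L'Hôpital's rule: differentiate numerator and denominator separately.
  f(x) = 4·x^3 + 3·x^2   ⇒   f'(x) = 12·x^2 + 6·x
  g(x) = 2·x^3 + 2·x^2   ⇒   g'(x) = 6·x^2 + 4·x
  lim(x→∞) f'(x)/g'(x) = lim(x→∞) (12·x^2 + 6·x)/(6·x^2 + 4·x)
  = 2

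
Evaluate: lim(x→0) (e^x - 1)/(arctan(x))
This is a 0/0 indeterminate form.

Apply L'Hôpital's rule: differentiate numerator and denominator separately.
  f(x) = e^(x) - 1   ⇒   f'(x) = e^(x)
  g(x) = atan(x)   ⇒   g'(x) = 1/(x^2 + 1)
  lim(x→0) f'(x)/g'(x) = lim(x→0) (e^(x))/(1/(x^2 + 1))
  = 1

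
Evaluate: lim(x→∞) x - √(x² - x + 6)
This is an ∞-∞ indeterminate form.

Combine fractions or rationalize to convert ∞-∞ to 0/0 form:
  lim(x→∞) x - √(x² - x + 6) = 1/2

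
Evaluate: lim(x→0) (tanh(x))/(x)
This is a 0/0 indeterminate form.

Apply L'Hôpital's rule: differentiate numerator and denominator separately.
  f(x) = tanh(x)   ⇒   f'(x) = 1 - tanh(x)^2
  g(x) = x   ⇒   g'(x) = 1
  lim(x→0) f'(x)/g'(x) = lim(x→0) (1 - tanh(x)^2)/(1)
  = 1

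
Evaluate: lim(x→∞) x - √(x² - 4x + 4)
This is an ∞-∞ indeterminate form.

Combine fractions or rationalize to convert ∞-∞ to 0/0 form:
  lim(x→∞) x - √(x² - 4x + 4) = 2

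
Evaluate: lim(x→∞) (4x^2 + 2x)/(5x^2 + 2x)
This is an ∞/∞ indeterminate form.

Apply L'Hôpital's rule: differentiate numerator and denominator separately.
  f(x) = 4·x^2 + 2·x   ⇒   f'(x) = 8·x + 2
  g(x) = 5·x^2 + 2·x   ⇒   g'(x) = 10·x + 2
  lim(x→∞) f'(x)/g'(x) = lim(x→∞) (8·x + 2)/(10·x + 2)
  = 4/5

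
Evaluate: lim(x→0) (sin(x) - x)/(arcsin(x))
This is a 0/0 indeterminate form.

Apply L'Hôpital's rule: differentiate numerator and denominator separately.
  f(x) = -x + sin(x)   ⇒   f'(x) = cos(x) - 1
  g(x) = asin(x)   ⇒   g'(x) = 1/sqrt(1 - x^2)
  lim(x→0) f'(x)/g'(x) = lim(x→0) (cos(x) - 1)/(1/sqrt(1 - x^2))
  = 0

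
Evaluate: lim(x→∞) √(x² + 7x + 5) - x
This is an ∞-∞ indeterminate form.

Combine fractions or rationalize to convert ∞-∞ to 0/0 form:
  lim(x→∞) √(x² + 7x + 5) - x = 7/2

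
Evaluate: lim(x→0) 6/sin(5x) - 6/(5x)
This is an ∞-∞ indeterminate form.

Combine fractions or rationalize to convert ∞-∞ to 0/0 form:
  lim(x→0) 6/sin(5x) - 6/(5x) = 0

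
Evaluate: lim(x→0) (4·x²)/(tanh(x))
This is a 0/0 indeterminate form.

Apply L'Hôpital's rule: differentiate numerator and denominator separately.
  f(x) = 4·x^2   ⇒   f'(x) = 8·x
  g(x) = tanh(x)   ⇒   g'(x) = 1 - tanh(x)^2
  lim(x→0) f'(x)/g'(x) = lim(x→0) (8·x)/(1 - tanh(x)^2)
  = 0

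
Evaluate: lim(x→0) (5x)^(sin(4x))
This is an exponential indeterminate form.

For exponential indeterminate forms, take the natural log:
  Let L = lim(x→0) (5x)^(sin(4x))
  Then ln(L) = lim(x→0) [exponent × ln(base)]
  Evaluate using L'Hôpital or standard limits, then exponentiate.
  L = 1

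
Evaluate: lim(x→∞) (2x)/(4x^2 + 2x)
This is an ∞/∞ indeterminate form.

Apply L'Hôpital's rule: differentiate numerator and denominator separately.
  f(x) = 2·x   ⇒   f'(x) = 2
  g(x) = 4·x^2 + 2·x   ⇒   g'(x) = 8·x + 2
  lim(x→∞) f'(x)/g'(x) = lim(x→∞) (2)/(8·x + 2)
  = 0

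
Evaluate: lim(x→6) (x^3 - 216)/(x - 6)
This is a standard limit.

Factor or rationalize the expression:
  lim(x→6) (x^3 - 216)/(x - 6) = 108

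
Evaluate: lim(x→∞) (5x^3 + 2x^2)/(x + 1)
This is an ∞/∞ indeterminate form.

Apply L'Hôpital's rule: differentiate numerator and denominator separately.
  f(x) = 5·x^3 + 2·x^2   ⇒   f'(x) = 15·x^2 + 4·x
  g(x) = x + 1   ⇒   g'(x) = 1
  lim(x→∞) f'(x)/g'(x) = lim(x→∞) (15·x^2 + 4·x)/(1)
  = ∞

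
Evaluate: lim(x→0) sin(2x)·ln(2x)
This is a 0·∞ indeterminate form.

Rewrite 0·∞ as a quotient (0/0 or ∞/∞ form), then apply L'Hôpital's rule:
  lim(x→0) sin(2x)·ln(2x) = 0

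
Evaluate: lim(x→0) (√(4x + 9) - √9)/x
This is a standard limit.

Factor or rationalize the expression:
  lim(x→0) (√(4x + 9) - √9)/x = 2/3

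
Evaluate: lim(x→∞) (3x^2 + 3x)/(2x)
This is an ∞/∞ indeterminate form.

Apply L'Hôpital's rule: differentiate numerator and denominator separately.
  f(x) = 3·x^2 + 3·x   ⇒   f'(x) = 6·x + 3
  g(x) = 2·x   ⇒   g'(x) = 2
  lim(x→∞) f'(x)/g'(x) = lim(x→∞) (6·x + 3)/(2)
  = ∞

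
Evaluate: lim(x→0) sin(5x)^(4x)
This is an exponential indeterminate form.

For exponential indeterminate forms, take the natural log:
  Let L = lim(x→0) sin(5x)^(4x)
  Then ln(L) = lim(x→0) [exponent × ln(base)]
  Evaluate using L'Hôpital or standard limits, then exponentiate.
  L = 1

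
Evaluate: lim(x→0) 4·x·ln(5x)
This is a 0·∞ indeterminate form.

Rewrite 0·∞ as a quotient (0/0 or ∞/∞ form), then apply L'Hôpital's rule:
  lim(x→0) 4·x·ln(5x) = 0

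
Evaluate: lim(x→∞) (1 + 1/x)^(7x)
This is an exponential indeterminate form.

For exponential indeterminate forms, take the natural log:
  Let L = lim(x→∞) (1 + 1/x)^(7x)
  Then ln(L) = lim(x→∞) [exponent × ln(base)]
  Evaluate using L'Hôpital or standard limits, then exponentiate.
  L = e^(7)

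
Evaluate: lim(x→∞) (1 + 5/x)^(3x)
This is an exponential indeterminate form.

For exponential indeterminate forms, take the natural log:
  Let L = lim(x→∞) (1 + 5/x)^(3x)
  Then ln(L) = lim(x→∞) [exponent × ln(base)]
  Evaluate using L'Hôpital or standard limits, then exponentiate.
  L = e^(15)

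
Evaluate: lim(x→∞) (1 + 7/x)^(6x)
This is an exponential indeterminate form.

For exponential indeterminate forms, take the natural log:
  Let L = lim(x→∞) (1 + 7/x)^(6x)
  Then ln(L) = lim(x→∞) [exponent × ln(base)]
  Evaluate using L'Hôpital or standard limits, then exponentiate.
  L = e^(42)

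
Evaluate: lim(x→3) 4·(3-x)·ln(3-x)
This is a 0·∞ indeterminate form.

Rewrite 0·∞ as a quotient (0/0 or ∞/∞ form), then apply L'Hôpital's rule:
  lim(x→3) 4·(3-x)·ln(3-x) = 0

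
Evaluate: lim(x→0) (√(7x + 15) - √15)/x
This is a standard limit.

Factor or rationalize the expression:
  lim(x→0) (√(7x + 15) - √15)/x = 7·sqrt(15)/30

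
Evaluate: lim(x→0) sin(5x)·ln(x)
This is a 0·∞ indeterminate form.

Rewrite 0·∞ as a quotient (0/0 or ∞/∞ form), then apply L'Hôpital's rule:
  lim(x→0) sin(5x)·ln(x) = 0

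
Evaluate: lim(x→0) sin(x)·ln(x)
This is a 0·∞ indeterminate form.

Rewrite 0·∞ as a quotient (0/0 or ∞/∞ form), then apply L'Hôpital's rule:
  lim(x→0) sin(x)·ln(x) = 0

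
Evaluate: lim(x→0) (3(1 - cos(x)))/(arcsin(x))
This is a 0/0 indeterminate form.

Apply L'Hôpital's rule: differentiate numerator and denominator separately.
  f(x) = 3 - 3·cos(x)   ⇒   f'(x) = 3·sin(x)
  g(x) = asin(x)   ⇒   g'(x) = 1/sqrt(1 - x^2)
  lim(x→0) f'(x)/g'(x) = lim(x→0) (3·sin(x))/(1/sqrt(1 - x^2))
  = 0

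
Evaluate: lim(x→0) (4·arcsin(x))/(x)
This is a 0/0 indeterminate form.

Apply L'Hôpital's rule: differentiate numerator and denominator separately.
  f(x) = 4·asin(x)   ⇒   f'(x) = 4/sqrt(1 - x^2)
  g(x) = x   ⇒   g'(x) = 1
  lim(x→0) f'(x)/g'(x) = lim(x→0) (4/sqrt(1 - x^2))/(1)
  = 4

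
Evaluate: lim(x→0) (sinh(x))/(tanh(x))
This is a 0/0 indeterminate form.

Apply L'Hôpital's rule: differentiate numerator and denominator separately.
  f(x) = sinh(x)   ⇒   f'(x) = cosh(x)
  g(x) = tanh(x)   ⇒   g'(x) = 1 - tanh(x)^2
  lim(x→0) f'(x)/g'(x) = lim(x→0) (cosh(x))/(1 - tanh(x)^2)
  = 1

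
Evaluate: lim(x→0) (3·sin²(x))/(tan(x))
This is a 0/0 indeterminate form.

Apply L'Hôpital's rule: differentiate numerator and denominator separately.
  f(x) = 3·sin(x)^2   ⇒   f'(x) = 6·sin(x)·cos(x)
  g(x) = tan(x)   ⇒   g'(x) = tan(x)^2 + 1
  lim(x→0) f'(x)/g'(x) = lim(x→0) (6·sin(x)·cos(x))/(tan(x)^2 + 1)
  = 0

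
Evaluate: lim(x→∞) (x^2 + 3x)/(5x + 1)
This is an ∞/∞ indeterminate form.

Apply L'Hôpital's rule: differentiate numerator and denominator separately.
  f(x) = x^2 + 3·x   ⇒   f'(x) = 2·x + 3
  g(x) = 5·x + 1   ⇒   g'(x) = 5
  lim(x→∞) f'(x)/g'(x) = lim(x→∞) (2·x + 3)/(5)
  = ∞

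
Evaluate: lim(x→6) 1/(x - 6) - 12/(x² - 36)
This is an ∞-∞ indeterminate form.

Combine fractions or rationalize to convert ∞-∞ to 0/0 form:
  lim(x→6) 1/(x - 6) - 12/(x² - 36) = 1/12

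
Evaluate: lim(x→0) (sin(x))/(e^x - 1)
This is a 0/0 indeterminate form.

Apply L'Hôpital's rule: differentiate numerator and denominator separately.
  f(x) = sin(x)   ⇒   f'(x) = cos(x)
  g(x) = e^(x) - 1   ⇒   g'(x) = e^(x)
  lim(x→0) f'(x)/g'(x) = lim(x→0) (cos(x))/(e^(x))
  = 1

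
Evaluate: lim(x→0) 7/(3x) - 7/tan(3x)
This is an ∞-∞ indeterminate form.

Combine fractions or rationalize to convert ∞-∞ to 0/0 form:
  lim(x→0) 7/(3x) - 7/tan(3x) = 0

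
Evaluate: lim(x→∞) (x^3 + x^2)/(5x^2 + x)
This is an ∞/∞ indeterminate form.

Apply L'Hôpital's rule: differentiate numerator and denominator separately.
  f(x) = x^3 + x^2   ⇒   f'(x) = 3·x^2 + 2·x
  g(x) = 5·x^2 + x   ⇒   g'(x) = 10·x + 1
  lim(x→∞) f'(x)/g'(x) = lim(x→∞) (3·x^2 + 2·x)/(10·x + 1)
  = ∞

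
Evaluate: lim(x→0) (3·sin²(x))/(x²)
This is a 0/0 indeterminate form.

Apply L'Hôpital's rule: differentiate numerator and denominator separately.
  f(x) = 3·sin(x)^2   ⇒   f'(x) = 6·sin(x)·cos(x)
  g(x) = x^2   ⇒   g'(x) = 2·x
  lim(x→0) f'(x)/g'(x) = lim(x→0) (6·sin(x)·cos(x))/(2·x)
  = 3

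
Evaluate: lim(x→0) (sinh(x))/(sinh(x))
This is a 0/0 indeterminate form.

Apply L'Hôpital's rule: differentiate numerator and denominator separately.
  f(x) = sinh(x)   ⇒   f'(x) = cosh(x)
  g(x) = sinh(x)   ⇒   g'(x) = cosh(x)
  lim(x→0) f'(x)/g'(x) = lim(x→0) (cosh(x))/(cosh(x))
  = 1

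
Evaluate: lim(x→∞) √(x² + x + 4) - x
This is an ∞-∞ indeterminate form.

Combine fractions or rationalize to convert ∞-∞ to 0/0 form:
  lim(x→∞) √(x² + x + 4) - x = 1/2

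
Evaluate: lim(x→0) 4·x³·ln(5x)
This is a 0·∞ indeterminate form.

Rewrite 0·∞ as a quotient (0/0 or ∞/∞ form), then apply L'Hôpital's rule:
  lim(x→0) 4·x³·ln(5x) = 0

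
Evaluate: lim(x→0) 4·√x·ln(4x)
This is a 0·∞ indeterminate form.

Rewrite 0·∞ as a quotient (0/0 or ∞/∞ form), then apply L'Hôpital's rule:
  lim(x→0) 4·√x·ln(4x) = 0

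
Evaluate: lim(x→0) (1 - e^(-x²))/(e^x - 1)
This is a 0/0 indeterminate form.

Apply L'Hôpital's rule: differentiate numerator and denominator separately.
  f(x) = 1 - e^(-x^2)   ⇒   f'(x) = 2·x·e^(-x^2)
  g(x) = e^(x) - 1   ⇒   g'(x) = e^(x)
  lim(x→0) f'(x)/g'(x) = lim(x→0) (2·x·e^(-x^2))/(e^(x))
  = 0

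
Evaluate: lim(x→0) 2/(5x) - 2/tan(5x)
This is an ∞-∞ indeterminate form.

Combine fractions or rationalize to convert ∞-∞ to 0/0 form:
  lim(x→0) 2/(5x) - 2/tan(5x) = 0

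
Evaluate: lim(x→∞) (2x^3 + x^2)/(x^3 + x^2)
This is an ∞/∞ indeterminate form.

Apply L'Hôpital's rule: differentiate numerator and denominator separately.
  f(x) = 2·x^3 + x^2   ⇒   f'(x) = 6·x^2 + 2·x
  g(x) = x^3 + x^2   ⇒   g'(x) = 3·x^2 + 2·x
  lim(x→∞) f'(x)/g'(x) = lim(x→∞) (6·x^2 + 2·x)/(3·x^2 + 2·x)
  = 2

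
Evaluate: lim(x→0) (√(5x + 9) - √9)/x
This is a standard limit.

Factor or rationalize the expression:
  lim(x→0) (√(5x + 9) - √9)/x = 5/6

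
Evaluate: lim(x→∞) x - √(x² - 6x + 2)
This is an ∞-∞ indeterminate form.

Combine fractions or rationalize to convert ∞-∞ to 0/0 form:
  lim(x→∞) x - √(x² - 6x + 2) = 3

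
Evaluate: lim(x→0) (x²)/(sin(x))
This is a 0/0 indeterminate form.

Apply L'Hôpital's rule: differentiate numerator and denominator separately.
  f(x) = x^2   ⇒   f'(x) = 2·x
  g(x) = sin(x)   ⇒   g'(x) = cos(x)
  lim(x→0) f'(x)/g'(x) = lim(x→0) (2·x)/(cos(x))
  = 0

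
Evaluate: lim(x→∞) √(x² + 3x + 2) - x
This is an ∞-∞ indeterminate form.

Combine fractions or rationalize to convert ∞-∞ to 0/0 form:
  lim(x→∞) √(x² + 3x + 2) - x = 3/2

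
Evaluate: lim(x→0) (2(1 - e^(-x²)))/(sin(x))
This is a 0/0 indeterminate form.

Apply L'Hôpital's rule: differentiate numerator and denominator separately.
  f(x) = 2 - 2·e^(-x^2)   ⇒   f'(x) = 4·x·e^(-x^2)
  g(x) = sin(x)   ⇒   g'(x) = cos(x)
  lim(x→0) f'(x)/g'(x) = lim(x→0) (4·x·e^(-x^2))/(cos(x))
  = 0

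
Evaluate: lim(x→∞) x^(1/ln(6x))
This is an exponential indeterminate form.

For exponential indeterminate forms, take the natural log:
  Let L = lim(x→∞) x^(1/ln(6x))
  Then ln(L) = lim(x→∞) [exponent × ln(base)]
  Evaluate using L'Hôpital or standard limits, then exponentiate.
  L = e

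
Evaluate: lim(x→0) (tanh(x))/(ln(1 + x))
This is a 0/0 indeterminate form.

Apply L'Hôpital's rule: differentiate numerator and denominator separately.
  f(x) = tanh(x)   ⇒   f'(x) = 1 - tanh(x)^2
  g(x) = ln(x + 1)   ⇒   g'(x) = 1/(x + 1)
  lim(x→0) f'(x)/g'(x) = lim(x→0) (1 - tanh(x)^2)/(1/(x + 1))
  = 1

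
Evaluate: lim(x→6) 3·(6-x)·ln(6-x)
This is a 0·∞ indeterminate form.

Rewrite 0·∞ as a quotient (0/0 or ∞/∞ form), then apply L'Hôpital's rule:
  lim(x→6) 3·(6-x)·ln(6-x) = 0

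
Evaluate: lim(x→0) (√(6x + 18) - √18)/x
This is a standard limit.

Factor or rationalize the expression:
  lim(x→0) (√(6x + 18) - √18)/x = sqrt(2)/2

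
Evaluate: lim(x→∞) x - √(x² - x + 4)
This is an ∞-∞ indeterminate form.

Combine fractions or rationalize to convert ∞-∞ to 0/0 form:
  lim(x→∞) x - √(x² - x + 4) = 1/2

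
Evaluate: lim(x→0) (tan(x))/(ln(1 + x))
This is a 0/0 indeterminate form.

Apply L'Hôpital's rule: differentiate numerator and denominator separately.
  f(x) = tan(x)   ⇒   f'(x) = tan(x)^2 + 1
  g(x) = ln(x + 1)   ⇒   g'(x) = 1/(x + 1)
  lim(x→0) f'(x)/g'(x) = lim(x→0) (tan(x)^2 + 1)/(1/(x + 1))
  = 1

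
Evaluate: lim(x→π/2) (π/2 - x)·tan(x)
This is a 0·∞ indeterminate form.

Rewrite 0·∞ as a quotient (0/0 or ∞/∞ form), then apply L'Hôpital's rule:
  lim(x→π/2) (π/2 - x)·tan(x) = 1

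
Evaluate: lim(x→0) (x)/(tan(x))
This is a 0/0 indeterminate form.

Apply L'Hôpital's rule: differentiate numerator and denominator separately.
  f(x) = x   ⇒   f'(x) = 1
  g(x) = tan(x)   ⇒   g'(x) = tan(x)^2 + 1
  lim(x→0) f'(x)/g'(x) = lim(x→0) (1)/(tan(x)^2 + 1)
  = 1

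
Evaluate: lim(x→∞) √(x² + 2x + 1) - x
This is an ∞-∞ indeterminate form.

Combine fractions or rationalize to convert ∞-∞ to 0/0 form:
  lim(x→∞) √(x² + 2x + 1) - x = 1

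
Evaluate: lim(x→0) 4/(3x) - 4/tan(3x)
This is an ∞-∞ indeterminate form.

Combine fractions or rationalize to convert ∞-∞ to 0/0 form:
  lim(x→0) 4/(3x) - 4/tan(3x) = 0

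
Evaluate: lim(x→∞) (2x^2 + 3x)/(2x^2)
This is an ∞/∞ indeterminate form.

Apply L'Hôpital's rule: differentiate numerator and denominator separately.
  f(x) = 2·x^2 + 3·x   ⇒   f'(x) = 4·x + 3
  g(x) = 2·x^2   ⇒   g'(x) = 4·x
  lim(x→∞) f'(x)/g'(x) = lim(x→∞) (4·x + 3)/(4·x)
  = 1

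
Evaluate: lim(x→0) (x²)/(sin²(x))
This is a 0/0 indeterminate form.

Apply L'Hôpital's rule: differentiate numerator and denominator separately.
  f(x) = x^2   ⇒   f'(x) = 2·x
  g(x) = sin(x)^2   ⇒   g'(x) = 2·sin(x)·cos(x)
  lim(x→0) f'(x)/g'(x) = lim(x→0) (2·x)/(2·sin(x)·cos(x))
  = 1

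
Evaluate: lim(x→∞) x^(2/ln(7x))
This is an exponential indeterminate form.

For exponential indeterminate forms, take the natural log:
  Let L = lim(x→∞) x^(2/ln(7x))
  Then ln(L) = lim(x→∞) [exponent × ln(base)]
  Evaluate using L'Hôpital or standard limits, then exponentiate.
  L = e²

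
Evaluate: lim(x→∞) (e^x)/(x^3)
This is an ∞/∞ indeterminate form.

Apply L'Hôpital's rule: differentiate numerator and denominator separately.
  f(x) = e^(x)   ⇒   f'(x) = e^(x)
  g(x) = x^3   ⇒   g'(x) = 3·x^2
  lim(x→∞) f'(x)/g'(x) = lim(x→∞) (e^(x))/(3·x^2)
  = ∞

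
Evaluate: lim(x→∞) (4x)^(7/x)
This is an exponential indeterminate form.

For exponential indeterminate forms, take the natural log:
  Let L = lim(x→∞) (4x)^(7/x)
  Then ln(L) = lim(x→∞) [exponent × ln(base)]
  Evaluate using L'Hôpital or standard limits, then exponentiate.
  L = 1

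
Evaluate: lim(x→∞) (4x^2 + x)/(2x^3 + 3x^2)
This is an ∞/∞ indeterminate form.

Apply L'Hôpital's rule: differentiate numerator and denominator separately.
  f(x) = 4·x^2 + x   ⇒   f'(x) = 8·x + 1
  g(x) = 2·x^3 + 3·x^2   ⇒   g'(x) = 6·x^2 + 6·x
  lim(x→∞) f'(x)/g'(x) = lim(x→∞) (8·x + 1)/(6·x^2 + 6·x)
  = 0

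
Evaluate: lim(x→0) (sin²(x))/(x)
This is a 0/0 indeterminate form.

Apply L'Hôpital's rule: differentiate numerator and denominator separately.
  f(x) = sin(x)^2   ⇒   f'(x) = 2·sin(x)·cos(x)
  g(x) = x   ⇒   g'(x) = 1
  lim(x→0) f'(x)/g'(x) = lim(x→0) (2·sin(x)·cos(x))/(1)
  = 0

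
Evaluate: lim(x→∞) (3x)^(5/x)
This is an exponential indeterminate form.

For exponential indeterminate forms, take the natural log:
  Let L = lim(x→∞) (3x)^(5/x)
  Then ln(L) = lim(x→∞) [exponent × ln(base)]
  Evaluate using L'Hôpital or standard limits, then exponentiate.
  L = 1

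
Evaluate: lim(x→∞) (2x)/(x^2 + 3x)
This is an ∞/∞ indeterminate form.

Apply L'Hôpital's rule: differentiate numerator and denominator separately.
  f(x) = 2·x   ⇒   f'(x) = 2
  g(x) = x^2 + 3·x   ⇒   g'(x) = 2·x + 3
  lim(x→∞) f'(x)/g'(x) = lim(x→∞) (2)/(2·x + 3)
  = 0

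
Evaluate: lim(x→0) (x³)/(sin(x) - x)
This is a 0/0 indeterminate form.

Apply L'Hôpital's rule: differentiate numerator and denominator separately.
  f(x) = x^3   ⇒   f'(x) = 3·x^2
  g(x) = -x + sin(x)   ⇒   g'(x) = cos(x) - 1
  lim(x→0) f'(x)/g'(x) = lim(x→0) (3·x^2)/(cos(x) - 1)
  = -6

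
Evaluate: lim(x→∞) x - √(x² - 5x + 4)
This is an ∞-∞ indeterminate form.

Combine fractions or rationalize to convert ∞-∞ to 0/0 form:
  lim(x→∞) x - √(x² - 5x + 4) = 5/2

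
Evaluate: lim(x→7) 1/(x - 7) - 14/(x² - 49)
This is an ∞-∞ indeterminate form.

Combine fractions or rationalize to convert ∞-∞ to 0/0 form:
  lim(x→7) 1/(x - 7) - 14/(x² - 49) = 1/14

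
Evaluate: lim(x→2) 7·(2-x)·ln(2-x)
This is a 0·∞ indeterminate form.

Rewrite 0·∞ as a quotient (0/0 or ∞/∞ form), then apply L'Hôpital's rule:
  lim(x→2) 7·(2-x)·ln(2-x) = 0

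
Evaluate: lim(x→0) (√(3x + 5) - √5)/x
This is a standard limit.

Factor or rationalize the expression:
  lim(x→0) (√(3x + 5) - √5)/x = 3·sqrt(5)/10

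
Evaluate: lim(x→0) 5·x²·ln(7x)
This is a 0·∞ indeterminate form.

Rewrite 0·∞ as a quotient (0/0 or ∞/∞ form), then apply L'Hôpital's rule:
  lim(x→0) 5·x²·ln(7x) = 0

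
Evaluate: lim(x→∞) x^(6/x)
This is an exponential indeterminate form.

For exponential indeterminate forms, take the natural log:
  Let L = lim(x→∞) x^(6/x)
  Then ln(L) = lim(x→∞) [exponent × ln(base)]
  Evaluate using L'Hôpital or standard limits, then exponentiate.
  L = 1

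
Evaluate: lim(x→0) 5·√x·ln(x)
This is a 0·∞ indeterminate form.

Rewrite 0·∞ as a quotient (0/0 or ∞/∞ form), then apply L'Hôpital's rule:
  lim(x→0) 5·√x·ln(x) = 0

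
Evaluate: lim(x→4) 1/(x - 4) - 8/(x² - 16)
This is an ∞-∞ indeterminate form.

Combine fractions or rationalize to convert ∞-∞ to 0/0 form:
  lim(x→4) 1/(x - 4) - 8/(x² - 16) = 1/8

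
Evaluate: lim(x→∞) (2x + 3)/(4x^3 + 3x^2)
This is an ∞/∞ indeterminate form.

Apply L'Hôpital's rule: differentiate numerator and denominator separately.
  f(x) = 2·x + 3   ⇒   f'(x) = 2
  g(x) = 4·x^3 + 3·x^2   ⇒   g'(x) = 12·x^2 + 6·x
  lim(x→∞) f'(x)/g'(x) = lim(x→∞) (2)/(12·x^2 + 6·x)
  = 0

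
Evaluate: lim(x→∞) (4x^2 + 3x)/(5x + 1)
This is an ∞/∞ indeterminate form.

Apply L'Hôpital's rule: differentiate numerator and denominator separately.
  f(x) = 4·x^2 + 3·x   ⇒   f'(x) = 8·x + 3
  g(x) = 5·x + 1   ⇒   g'(x) = 5
  lim(x→∞) f'(x)/g'(x) = lim(x→∞) (8·x + 3)/(5)
  = ∞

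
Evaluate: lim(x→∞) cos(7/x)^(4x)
This is an exponential indeterminate form.

For exponential indeterminate forms, take the natural log:
  Let L = lim(x→∞) cos(7/x)^(4x)
  Then ln(L) = lim(x→∞) [exponent × ln(base)]
  Evaluate using L'Hôpital or standard limits, then exponentiate.
  L = 1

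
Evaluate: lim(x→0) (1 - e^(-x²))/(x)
This is a 0/0 indeterminate form.

Apply L'Hôpital's rule: differentiate numerator and denominator separately.
  f(x) = 1 - e^(-x^2)   ⇒   f'(x) = 2·x·e^(-x^2)
  g(x) = x   ⇒   g'(x) = 1
  lim(x→0) f'(x)/g'(x) = lim(x→0) (2·x·e^(-x^2))/(1)
  = 0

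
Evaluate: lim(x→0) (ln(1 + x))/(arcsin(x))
This is a 0/0 indeterminate form.

Apply L'Hôpital's rule: differentiate numerator and denominator separately.
  f(x) = ln(x + 1)   ⇒   f'(x) = 1/(x + 1)
  g(x) = asin(x)   ⇒   g'(x) = 1/sqrt(1 - x^2)
  lim(x→0) f'(x)/g'(x) = lim(x→0) (1/(x + 1))/(1/sqrt(1 - x^2))
  = 1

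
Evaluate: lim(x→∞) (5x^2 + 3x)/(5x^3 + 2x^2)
This is an ∞/∞ indeterminate form.

Apply L'Hôpital's rule: differentiate numerator and denominator separately.
  f(x) = 5·x^2 + 3·x   ⇒   f'(x) = 10·x + 3
  g(x) = 5·x^3 + 2·x^2   ⇒   g'(x) = 15·x^2 + 4·x
  lim(x→∞) f'(x)/g'(x) = lim(x→∞) (10·x + 3)/(15·x^2 + 4·x)
  = 0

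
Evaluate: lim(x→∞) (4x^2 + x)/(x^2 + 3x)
This is an ∞/∞ indeterminate form.

Apply L'Hôpital's rule: differentiate numerator and denominator separately.
  f(x) = 4·x^2 + x   ⇒   f'(x) = 8·x + 1
  g(x) = x^2 + 3·x   ⇒   g'(x) = 2·x + 3
  lim(x→∞) f'(x)/g'(x) = lim(x→∞) (8·x + 1)/(2·x + 3)
  = 4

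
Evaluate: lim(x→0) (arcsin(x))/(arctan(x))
This is a 0/0 indeterminate form.

Apply L'Hôpital's rule: differentiate numerator and denominator separately.
  f(x) = asin(x)   ⇒   f'(x) = 1/sqrt(1 - x^2)
  g(x) = atan(x)   ⇒   g'(x) = 1/(x^2 + 1)
  lim(x→0) f'(x)/g'(x) = lim(x→0) (1/sqrt(1 - x^2))/(1/(x^2 + 1))
  = 1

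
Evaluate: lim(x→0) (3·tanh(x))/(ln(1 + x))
This is a 0/0 indeterminate form.

Apply L'Hôpital's rule: differentiate numerator and denominator separately.
  f(x) = 3·tanh(x)   ⇒   f'(x) = 3 - 3·tanh(x)^2
  g(x) = ln(x + 1)   ⇒   g'(x) = 1/(x + 1)
  lim(x→0) f'(x)/g'(x) = lim(x→0) (3 - 3·tanh(x)^2)/(1/(x + 1))
  = 3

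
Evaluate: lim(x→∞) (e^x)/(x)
This is an ∞/∞ indeterminate form.

Apply L'Hôpital's rule: differentiate numerator and denominator separately.
  f(x) = e^(x)   ⇒   f'(x) = e^(x)
  g(x) = x   ⇒   g'(x) = 1
  lim(x→∞) f'(x)/g'(x) = lim(x→∞) (e^(x))/(1)
  = ∞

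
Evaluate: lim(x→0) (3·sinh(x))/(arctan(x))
This is a 0/0 indeterminate form.

Apply L'Hôpital's rule: differentiate numerator and denominator separately.
  f(x) = 3·sinh(x)   ⇒   f'(x) = 3·cosh(x)
  g(x) = atan(x)   ⇒   g'(x) = 1/(x^2 + 1)
  lim(x→0) f'(x)/g'(x) = lim(x→0) (3·cosh(x))/(1/(x^2 + 1))
  = 3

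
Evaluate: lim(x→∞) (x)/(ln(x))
This is an ∞/∞ indeterminate form.

Apply L'Hôpital's rule: differentiate numerator and denominator separately.
  f(x) = x   ⇒   f'(x) = 1
  g(x) = ln(x)   ⇒   g'(x) = 1/x
  lim(x→∞) f'(x)/g'(x) = lim(x→∞) (1)/(1/x)
  = ∞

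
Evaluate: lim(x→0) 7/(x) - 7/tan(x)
This is an ∞-∞ indeterminate form.

Combine fractions or rationalize to convert ∞-∞ to 0/0 form:
  lim(x→0) 7/(x) - 7/tan(x) = 0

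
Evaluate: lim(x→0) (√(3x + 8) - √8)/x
This is a standard limit.

Factor or rationalize the expression:
  lim(x→0) (√(3x + 8) - √8)/x = 3·sqrt(2)/8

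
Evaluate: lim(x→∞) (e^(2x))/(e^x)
This is an ∞/∞ indeterminate form.

Apply L'Hôpital's rule: differentiate numerator and denominator separately.
  f(x) = e^(2·x)   ⇒   f'(x) = 2·e^(2·x)
  g(x) = e^(x)   ⇒   g'(x) = e^(x)
  lim(x→∞) f'(x)/g'(x) = lim(x→∞) (2·e^(2·x))/(e^(x))
  = ∞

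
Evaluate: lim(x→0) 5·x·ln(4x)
This is a 0·∞ indeterminate form.

Rewrite 0·∞ as a quotient (0/0 or ∞/∞ form), then apply L'Hôpital's rule:
  lim(x→0) 5·x·ln(4x) = 0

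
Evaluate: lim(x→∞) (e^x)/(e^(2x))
This is an ∞/∞ indeterminate form.

Apply L'Hôpital's rule: differentiate numerator and denominator separately.
  f(x) = e^(x)   ⇒   f'(x) = e^(x)
  g(x) = e^(2·x)   ⇒   g'(x) = 2·e^(2·x)
  lim(x→∞) f'(x)/g'(x) = lim(x→∞) (e^(x))/(2·e^(2·x))
  = 0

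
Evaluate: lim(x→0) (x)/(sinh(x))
This is a 0/0 indeterminate form.

Apply L'Hôpital's rule: differentiate numerator and denominator separately.
  f(x) = x   ⇒   f'(x) = 1
  g(x) = sinh(x)   ⇒   g'(x) = cosh(x)
  lim(x→0) f'(x)/g'(x) = lim(x→0) (1)/(cosh(x))
  = 1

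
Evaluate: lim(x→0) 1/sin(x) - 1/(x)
This is an ∞-∞ indeterminate form.

Combine fractions or rationalize to convert ∞-∞ to 0/0 form:
  lim(x→0) 1/sin(x) - 1/(x) = 0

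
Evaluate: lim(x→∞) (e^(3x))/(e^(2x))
This is an ∞/∞ indeterminate form.

Apply L'Hôpital's rule: differentiate numerator and denominator separately.
  f(x) = e^(3·x)   ⇒   f'(x) = 3·e^(3·x)
  g(x) = e^(2·x)   ⇒   g'(x) = 2·e^(2·x)
  lim(x→∞) f'(x)/g'(x) = lim(x→∞) (3·e^(3·x))/(2·e^(2·x))
  = ∞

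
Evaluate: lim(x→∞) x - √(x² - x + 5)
This is an ∞-∞ indeterminate form.

Combine fractions or rationalize to convert ∞-∞ to 0/0 form:
  lim(x→∞) x - √(x² - x + 5) = 1/2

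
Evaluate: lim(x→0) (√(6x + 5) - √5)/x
This is a standard limit.

Factor or rationalize the expression:
  lim(x→0) (√(6x + 5) - √5)/x = 3·sqrt(5)/5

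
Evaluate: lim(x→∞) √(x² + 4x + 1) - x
This is an ∞-∞ indeterminate form.

Combine fractions or rationalize to convert ∞-∞ to 0/0 form:
  lim(x→∞) √(x² + 4x + 1) - x = 2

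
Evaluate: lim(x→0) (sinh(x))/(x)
This is a 0/0 indeterminate form.

Apply L'Hôpital's rule: differentiate numerator and denominator separately.
  f(x) = sinh(x)   ⇒   f'(x) = cosh(x)
  g(x) = x   ⇒   g'(x) = 1
  lim(x→0) f'(x)/g'(x) = lim(x→0) (cosh(x))/(1)
  = 1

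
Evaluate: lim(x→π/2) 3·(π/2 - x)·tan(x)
This is a 0·∞ indeterminate form.

Rewrite 0·∞ as a quotient (0/0 or ∞/∞ form), then apply L'Hôpital's rule:
  lim(x→π/2) 3·(π/2 - x)·tan(x) = 3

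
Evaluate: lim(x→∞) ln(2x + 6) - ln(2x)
This is an ∞-∞ indeterminate form.

Combine fractions or rationalize to convert ∞-∞ to 0/0 form:
  lim(x→∞) ln(2x + 6) - ln(2x) = 0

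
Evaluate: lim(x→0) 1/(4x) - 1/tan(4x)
This is an ∞-∞ indeterminate form.

Combine fractions or rationalize to convert ∞-∞ to 0/0 form:
  lim(x→0) 1/(4x) - 1/tan(4x) = 0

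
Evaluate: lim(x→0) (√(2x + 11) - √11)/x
This is a standard limit.

Factor or rationalize the expression:
  lim(x→0) (√(2x + 11) - √11)/x = sqrt(11)/11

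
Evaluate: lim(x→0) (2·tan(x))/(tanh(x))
This is a 0/0 indeterminate form.

Apply L'Hôpital's rule: differentiate numerator and denominator separately.
  f(x) = 2·tan(x)   ⇒   f'(x) = 2·tan(x)^2 + 2
  g(x) = tanh(x)   ⇒   g'(x) = 1 - tanh(x)^2
  lim(x→0) f'(x)/g'(x) = lim(x→0) (2·tan(x)^2 + 2)/(1 - tanh(x)^2)
  = 2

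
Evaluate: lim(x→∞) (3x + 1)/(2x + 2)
This is an ∞/∞ indeterminate form.

Apply L'Hôpital's rule: differentiate numerator and denominator separately.
  f(x) = 3·x + 1   ⇒   f'(x) = 3
  g(x) = 2·x + 2   ⇒   g'(x) = 2
  lim(x→∞) f'(x)/g'(x) = lim(x→∞) (3)/(2)
  = 3/2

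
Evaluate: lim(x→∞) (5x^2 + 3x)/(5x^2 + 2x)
This is an ∞/∞ indeterminate form.

Apply L'Hôpital's rule: differentiate numerator and denominator separately.
  f(x) = 5·x^2 + 3·x   ⇒   f'(x) = 10·x + 3
  g(x) = 5·x^2 + 2·x   ⇒   g'(x) = 10·x + 2
  lim(x→∞) f'(x)/g'(x) = lim(x→∞) (10·x + 3)/(10·x + 2)
  = 1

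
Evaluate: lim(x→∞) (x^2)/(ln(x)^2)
This is an ∞/∞ indeterminate form.

Apply L'Hôpital's rule: differentiate numerator and denominator separately.
  f(x) = x^2   ⇒   f'(x) = 2·x
  g(x) = ln(x)^2   ⇒   g'(x) = 2·ln(x)/x
  lim(x→∞) f'(x)/g'(x) = lim(x→∞) (2·x)/(2·ln(x)/x)
  = ∞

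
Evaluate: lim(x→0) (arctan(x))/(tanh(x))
This is a 0/0 indeterminate form.

Apply L'Hôpital's rule: differentiate numerator and denominator separately.
  f(x) = atan(x)   ⇒   f'(x) = 1/(x^2 + 1)
  g(x) = tanh(x)   ⇒   g'(x) = 1 - tanh(x)^2
  lim(x→0) f'(x)/g'(x) = lim(x→0) (1/(x^2 + 1))/(1 - tanh(x)^2)
  = 1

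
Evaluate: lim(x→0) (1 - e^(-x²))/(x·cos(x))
This is a 0/0 indeterminate form.

Apply L'Hôpital's rule: differentiate numerator and denominator separately.
  f(x) = 1 - e^(-x^2)   ⇒   f'(x) = 2·x·e^(-x^2)
  g(x) = x·cos(x)   ⇒   g'(x) = -x·sin(x) + cos(x)
  lim(x→0) f'(x)/g'(x) = lim(x→0) (2·x·e^(-x^2))/(-x·sin(x) + cos(x))
  = 0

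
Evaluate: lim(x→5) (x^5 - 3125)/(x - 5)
This is a standard limit.

Factor or rationalize the expression:
  lim(x→5) (x^5 - 3125)/(x - 5) = 3125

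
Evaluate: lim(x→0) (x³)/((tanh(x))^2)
This is a 0/0 indeterminate form.

Apply L'Hôpital's rule: differentiate numerator and denominator separately.
  f(x) = x^3   ⇒   f'(x) = 3·x^2
  g(x) = tanh(x)^2   ⇒   g'(x) = (2 - 2·tanh(x)^2)·tanh(x)
  lim(x→0) f'(x)/g'(x) = lim(x→0) (3·x^2)/((2 - 2·tanh(x)^2)·tanh(x))
  = 0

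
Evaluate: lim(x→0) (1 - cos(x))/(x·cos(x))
This is a 0/0 indeterminate form.

Apply L'Hôpital's rule: differentiate numerator and denominator separately.
  f(x) = 1 - cos(x)   ⇒   f'(x) = sin(x)
  g(x) = x·cos(x)   ⇒   g'(x) = -x·sin(x) + cos(x)
  lim(x→0) f'(x)/g'(x) = lim(x→0) (sin(x))/(-x·sin(x) + cos(x))
  = 0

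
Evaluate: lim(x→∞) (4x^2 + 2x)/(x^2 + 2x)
This is an ∞/∞ indeterminate form.

Apply L'Hôpital's rule: differentiate numerator and denominator separately.
  f(x) = 4·x^2 + 2·x   ⇒   f'(x) = 8·x + 2
  g(x) = x^2 + 2·x   ⇒   g'(x) = 2·x + 2
  lim(x→∞) f'(x)/g'(x) = lim(x→∞) (8·x + 2)/(2·x + 2)
  = 4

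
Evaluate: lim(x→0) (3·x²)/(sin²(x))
This is a 0/0 indeterminate form.

Apply L'Hôpital's rule: differentiate numerator and denominator separately.
  f(x) = 3·x^2   ⇒   f'(x) = 6·x
  g(x) = sin(x)^2   ⇒   g'(x) = 2·sin(x)·cos(x)
  lim(x→0) f'(x)/g'(x) = lim(x→0) (6·x)/(2·sin(x)·cos(x))
  = 3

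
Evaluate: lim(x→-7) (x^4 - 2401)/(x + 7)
This is a standard limit.

Factor or rationalize the expression:
  lim(x→-7) (x^4 - 2401)/(x + 7) = -1372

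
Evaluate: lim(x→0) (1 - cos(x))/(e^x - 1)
This is a 0/0 indeterminate form.

Apply L'Hôpital's rule: differentiate numerator and denominator separately.
  f(x) = 1 - cos(x)   ⇒   f'(x) = sin(x)
  g(x) = e^(x) - 1   ⇒   g'(x) = e^(x)
  lim(x→0) f'(x)/g'(x) = lim(x→0) (sin(x))/(e^(x))
  = 0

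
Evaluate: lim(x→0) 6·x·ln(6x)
This is a 0·∞ indeterminate form.

Rewrite 0·∞ as a quotient (0/0 or ∞/∞ form), then apply L'Hôpital's rule:
  lim(x→0) 6·x·ln(6x) = 0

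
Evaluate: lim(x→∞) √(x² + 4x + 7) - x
This is an ∞-∞ indeterminate form.

Combine fractions or rationalize to convert ∞-∞ to 0/0 form:
  lim(x→∞) √(x² + 4x + 7) - x = 2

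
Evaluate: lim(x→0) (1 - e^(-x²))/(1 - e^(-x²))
This is a 0/0 indeterminate form.

Apply L'Hôpital's rule: differentiate numerator and denominator separately.
  f(x) = 1 - e^(-x^2)   ⇒   f'(x) = 2·x·e^(-x^2)
  g(x) = 1 - e^(-x^2)   ⇒   g'(x) = 2·x·e^(-x^2)
  lim(x→0) f'(x)/g'(x) = lim(x→0) (2·x·e^(-x^2))/(2·x·e^(-x^2))
  = 1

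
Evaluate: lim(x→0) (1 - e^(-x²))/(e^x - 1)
This is a 0/0 indeterminate form.

Apply L'Hôpital's rule: differentiate numerator and denominator separately.
  f(x) = 1 - e^(-x^2)   ⇒   f'(x) = 2·x·e^(-x^2)
  g(x) = e^(x) - 1   ⇒   g'(x) = e^(x)
  lim(x→0) f'(x)/g'(x) = lim(x→0) (2·x·e^(-x^2))/(e^(x))
  = 0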